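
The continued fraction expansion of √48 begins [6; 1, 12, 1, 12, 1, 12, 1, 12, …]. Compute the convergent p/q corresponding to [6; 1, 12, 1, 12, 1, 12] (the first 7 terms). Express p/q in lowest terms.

17466/2521

Start with 12.
1 + 1/(12/1) = 1 + 1/12 = 13/12
12 + 1/(13/12) = 12 + 12/13 = 168/13
1 + 1/(168/13) = 1 + 13/168 = 181/168
12 + 1/(181/168) = 12 + 168/181 = 2340/181
1 + 1/(2340/181) = 1 + 181/2340 = 2521/2340
6 + 1/(2521/2340) = 6 + 2340/2521 = 17466/2521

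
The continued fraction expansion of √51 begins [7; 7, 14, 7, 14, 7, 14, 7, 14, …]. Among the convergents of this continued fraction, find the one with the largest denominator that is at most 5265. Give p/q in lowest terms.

4999/700

a_0 = 7: 7/1  (≤ bound)
a_1 = 7: 50/7  (≤ bound)
a_2 = 14: 707/99  (≤ bound)
a_3 = 7: 4999/700  (≤ bound)
a_4 = 14: 70693/9899  (> 5265, stop)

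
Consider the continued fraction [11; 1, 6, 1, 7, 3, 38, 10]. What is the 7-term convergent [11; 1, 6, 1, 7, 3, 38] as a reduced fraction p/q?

Compute successive convergents:
a_0 = 11: 11/1
a_1 = 1: 12/1
a_2 = 6: 83/7
a_3 = 1: 95/8
a_4 = 7: 748/63
a_5 = 3: 2339/197
a_6 = 38: 89630/7549

89630/7549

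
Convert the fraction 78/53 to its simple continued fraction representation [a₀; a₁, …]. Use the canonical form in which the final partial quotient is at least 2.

⌊78/53⌋ = 1, remainder 25
⌊53/25⌋ = 2, remainder 3
⌊25/3⌋ = 8, remainder 1
⌊3/1⌋ = 3, remainder 0

[1; 2, 8, 3]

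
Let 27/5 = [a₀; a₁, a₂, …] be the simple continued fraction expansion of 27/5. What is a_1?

27 ÷ 5 → quotient 5, remainder 2
5 ÷ 2 → quotient 2, remainder 1

2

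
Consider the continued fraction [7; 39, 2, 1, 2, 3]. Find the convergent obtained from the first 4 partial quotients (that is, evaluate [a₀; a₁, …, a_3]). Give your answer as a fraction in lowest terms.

829/118

a_0 = 7: 7/1
a_1 = 39: 274/39
a_2 = 2: 555/79
a_3 = 1: 829/118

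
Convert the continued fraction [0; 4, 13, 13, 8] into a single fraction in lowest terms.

Use the convergent recurrence hₖ = aₖ·hₖ₋₁ + hₖ₋₂ (and likewise for the denominators kₖ):
a_0 = 0: 0/1
a_1 = 4: 1/4
a_2 = 13: 13/53
a_3 = 13: 170/693
a_4 = 8: 1373/5597

1373/5597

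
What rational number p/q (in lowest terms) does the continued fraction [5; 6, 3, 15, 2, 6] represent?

a_0 = 5: 5/1
a_1 = 6: 31/6
a_2 = 3: 98/19
a_3 = 15: 1501/291
a_4 = 2: 3100/601
a_5 = 6: 20101/3897

20101/3897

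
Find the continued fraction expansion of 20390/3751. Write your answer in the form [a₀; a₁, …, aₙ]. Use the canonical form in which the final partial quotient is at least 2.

20390 = 5·3751 + 1635, so a_0 = 5
3751 = 2·1635 + 481, so a_1 = 2
1635 = 3·481 + 192, so a_2 = 3
481 = 2·192 + 97, so a_3 = 2
192 = 1·97 + 95, so a_4 = 1
97 = 1·95 + 2, so a_5 = 1
95 = 47·2 + 1, so a_6 = 47
2 = 2·1 + 0, so a_7 = 2

[5; 2, 3, 2, 1, 1, 47, 2]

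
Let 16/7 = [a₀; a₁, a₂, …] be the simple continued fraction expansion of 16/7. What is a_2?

2

⌊16/7⌋ = 2, remainder 2
⌊7/2⌋ = 3, remainder 1
⌊2/1⌋ = 2, remainder 0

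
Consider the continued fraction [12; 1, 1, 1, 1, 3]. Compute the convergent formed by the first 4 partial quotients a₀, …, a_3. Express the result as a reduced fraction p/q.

38/3

Start with 1.
1 + 1/(1/1) = 1 + 1/1 = 2/1
1 + 1/(2/1) = 1 + 1/2 = 3/2
12 + 1/(3/2) = 12 + 2/3 = 38/3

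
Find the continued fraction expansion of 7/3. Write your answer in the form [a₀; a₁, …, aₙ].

[2; 3]

7 ÷ 3 → quotient 2, remainder 1
3 ÷ 1 → quotient 3, remainder 0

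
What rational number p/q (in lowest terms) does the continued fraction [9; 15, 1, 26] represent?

3906/431

a_0 = 9: 9/1
a_1 = 15: 136/15
a_2 = 1: 145/16
a_3 = 26: 3906/431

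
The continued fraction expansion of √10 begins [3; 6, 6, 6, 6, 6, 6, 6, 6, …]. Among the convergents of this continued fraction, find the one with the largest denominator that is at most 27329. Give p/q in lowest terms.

a_0 = 3: 3/1  (≤ bound)
a_1 = 6: 19/6  (≤ bound)
a_2 = 6: 117/37  (≤ bound)
a_3 = 6: 721/228  (≤ bound)
a_4 = 6: 4443/1405  (≤ bound)
a_5 = 6: 27379/8658  (≤ bound)
a_6 = 6: 168717/53353  (> 27329, stop)

27379/8658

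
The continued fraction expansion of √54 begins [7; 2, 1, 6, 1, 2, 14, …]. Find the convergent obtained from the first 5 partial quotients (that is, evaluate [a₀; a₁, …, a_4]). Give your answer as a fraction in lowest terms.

Starting at the tail and folding back:
Start with 1.
6 + 1/(1/1) = 6 + 1/1 = 7/1
1 + 1/(7/1) = 1 + 1/7 = 8/7
2 + 1/(8/7) = 2 + 7/8 = 23/8
7 + 1/(23/8) = 7 + 8/23 = 169/23

169/23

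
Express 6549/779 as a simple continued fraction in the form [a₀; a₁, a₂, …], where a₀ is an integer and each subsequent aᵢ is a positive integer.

Apply division with remainder until the remainder is 0:
6549 ÷ 779 → quotient 8, remainder 317
779 ÷ 317 → quotient 2, remainder 145
317 ÷ 145 → quotient 2, remainder 27
145 ÷ 27 → quotient 5, remainder 10
27 ÷ 10 → quotient 2, remainder 7
10 ÷ 7 → quotient 1, remainder 3
7 ÷ 3 → quotient 2, remainder 1
3 ÷ 1 → quotient 3, remainder 0

[8; 2, 2, 5, 2, 1, 2, 3]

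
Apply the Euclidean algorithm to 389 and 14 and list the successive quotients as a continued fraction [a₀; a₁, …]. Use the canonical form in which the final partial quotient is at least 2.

Run the Euclidean algorithm, recording each quotient:
389 = 27·14 + 11, so a_0 = 27
14 = 1·11 + 3, so a_1 = 1
11 = 3·3 + 2, so a_2 = 3
3 = 1·2 + 1, so a_3 = 1
2 = 2·1 + 0, so a_4 = 2

[27; 1, 3, 1, 2]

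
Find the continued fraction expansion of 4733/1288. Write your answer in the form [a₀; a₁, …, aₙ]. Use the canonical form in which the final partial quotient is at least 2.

Run the Euclidean algorithm, recording each quotient:
4733 ÷ 1288 → quotient 3, remainder 869
1288 ÷ 869 → quotient 1, remainder 419
869 ÷ 419 → quotient 2, remainder 31
419 ÷ 31 → quotient 13, remainder 16
31 ÷ 16 → quotient 1, remainder 15
16 ÷ 15 → quotient 1, remainder 1
15 ÷ 1 → quotient 15, remainder 0

[3; 1, 2, 13, 1, 1, 15]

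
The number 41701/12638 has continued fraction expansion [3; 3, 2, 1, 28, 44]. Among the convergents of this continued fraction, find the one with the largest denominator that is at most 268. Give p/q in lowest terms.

33/10

a_0 = 3: 3/1  (≤ bound)
a_1 = 3: 10/3  (≤ bound)
a_2 = 2: 23/7  (≤ bound)
a_3 = 1: 33/10  (≤ bound)
a_4 = 28: 947/287  (> 268, stop)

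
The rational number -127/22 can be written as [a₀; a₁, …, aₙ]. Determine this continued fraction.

[-6; 4, 2, 2]

Run the Euclidean algorithm, recording each quotient:
-127 ÷ 22 → quotient -6, remainder 5
22 ÷ 5 → quotient 4, remainder 2
5 ÷ 2 → quotient 2, remainder 1
2 ÷ 1 → quotient 2, remainder 0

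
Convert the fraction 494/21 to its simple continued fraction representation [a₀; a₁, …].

494 = 23·21 + 11, so a_0 = 23
21 = 1·11 + 10, so a_1 = 1
11 = 1·10 + 1, so a_2 = 1
10 = 10·1 + 0, so a_3 = 10

[23; 1, 1, 10]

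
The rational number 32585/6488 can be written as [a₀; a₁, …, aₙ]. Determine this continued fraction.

32585 ÷ 6488 → quotient 5, remainder 145
6488 ÷ 145 → quotient 44, remainder 108
145 ÷ 108 → quotient 1, remainder 37
108 ÷ 37 → quotient 2, remainder 34
37 ÷ 34 → quotient 1, remainder 3
34 ÷ 3 → quotient 11, remainder 1
3 ÷ 1 → quotient 3, remainder 0

[5; 44, 1, 2, 1, 11, 3]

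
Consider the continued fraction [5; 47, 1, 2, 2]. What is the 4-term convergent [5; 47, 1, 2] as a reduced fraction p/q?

Start with 2.
1 + 1/(2/1) = 1 + 1/2 = 3/2
47 + 1/(3/2) = 47 + 2/3 = 143/3
5 + 1/(143/3) = 5 + 3/143 = 718/143

718/143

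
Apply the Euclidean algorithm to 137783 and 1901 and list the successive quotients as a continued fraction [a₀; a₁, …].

Run the Euclidean algorithm, recording each quotient:
137783 = 72·1901 + 911, so a_0 = 72
1901 = 2·911 + 79, so a_1 = 2
911 = 11·79 + 42, so a_2 = 11
79 = 1·42 + 37, so a_3 = 1
42 = 1·37 + 5, so a_4 = 1
37 = 7·5 + 2, so a_5 = 7
5 = 2·2 + 1, so a_6 = 2
2 = 2·1 + 0, so a_7 = 2

[72; 2, 11, 1, 1, 7, 2, 2]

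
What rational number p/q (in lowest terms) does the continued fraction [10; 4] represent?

Start with 4.
10 + 1/(4/1) = 10 + 1/4 = 41/4

41/4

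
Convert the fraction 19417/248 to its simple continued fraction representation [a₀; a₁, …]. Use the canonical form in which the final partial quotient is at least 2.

Apply division with remainder until the remainder is 0:
19417 = 78·248 + 73, so a_0 = 78
248 = 3·73 + 29, so a_1 = 3
73 = 2·29 + 15, so a_2 = 2
29 = 1·15 + 14, so a_3 = 1
15 = 1·14 + 1, so a_4 = 1
14 = 14·1 + 0, so a_5 = 14

[78; 3, 2, 1, 1, 14]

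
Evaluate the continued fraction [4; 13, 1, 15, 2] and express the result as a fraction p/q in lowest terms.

Start with 2.
15 + 1/(2/1) = 15 + 1/2 = 31/2
1 + 1/(31/2) = 1 + 2/31 = 33/31
13 + 1/(33/31) = 13 + 31/33 = 460/33
4 + 1/(460/33) = 4 + 33/460 = 1873/460

1873/460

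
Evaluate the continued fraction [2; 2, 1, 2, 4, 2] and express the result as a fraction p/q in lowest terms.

185/78

Start with 2.
4 + 1/(2/1) = 4 + 1/2 = 9/2
2 + 1/(9/2) = 2 + 2/9 = 20/9
1 + 1/(20/9) = 1 + 9/20 = 29/20
2 + 1/(29/20) = 2 + 20/29 = 78/29
2 + 1/(78/29) = 2 + 29/78 = 185/78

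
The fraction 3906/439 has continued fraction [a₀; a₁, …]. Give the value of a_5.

Run the Euclidean algorithm, recording each quotient:
⌊3906/439⌋ = 8, remainder 394
⌊439/394⌋ = 1, remainder 45
⌊394/45⌋ = 8, remainder 34
⌊45/34⌋ = 1, remainder 11
⌊34/11⌋ = 3, remainder 1
⌊11/1⌋ = 11, remainder 0

11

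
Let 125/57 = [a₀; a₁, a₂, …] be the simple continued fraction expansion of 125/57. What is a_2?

5

125 ÷ 57 → quotient 2, remainder 11
57 ÷ 11 → quotient 5, remainder 2
11 ÷ 2 → quotient 5, remainder 1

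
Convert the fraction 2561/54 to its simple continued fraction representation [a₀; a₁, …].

Run the Euclidean algorithm, recording each quotient:
⌊2561/54⌋ = 47, remainder 23
⌊54/23⌋ = 2, remainder 8
⌊23/8⌋ = 2, remainder 7
⌊8/7⌋ = 1, remainder 1
⌊7/1⌋ = 7, remainder 0

[47; 2, 2, 1, 7]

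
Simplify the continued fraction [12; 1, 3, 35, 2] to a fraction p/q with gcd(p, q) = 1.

3647/286

Build up convergents one term at a time:
a_0 = 12: 12/1
a_1 = 1: 13/1
a_2 = 3: 51/4
a_3 = 35: 1798/141
a_4 = 2: 3647/286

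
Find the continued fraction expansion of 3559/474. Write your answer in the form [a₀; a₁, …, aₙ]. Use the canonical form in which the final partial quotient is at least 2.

Repeatedly divide and take the remainder:
3559 = 7·474 + 241, so a_0 = 7
474 = 1·241 + 233, so a_1 = 1
241 = 1·233 + 8, so a_2 = 1
233 = 29·8 + 1, so a_3 = 29
8 = 8·1 + 0, so a_4 = 8

[7; 1, 1, 29, 8]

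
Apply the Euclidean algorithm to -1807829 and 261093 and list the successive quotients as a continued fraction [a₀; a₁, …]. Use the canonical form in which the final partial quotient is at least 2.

-1807829 ÷ 261093 → quotient -7, remainder 19822
261093 ÷ 19822 → quotient 13, remainder 3407
19822 ÷ 3407 → quotient 5, remainder 2787
3407 ÷ 2787 → quotient 1, remainder 620
2787 ÷ 620 → quotient 4, remainder 307
620 ÷ 307 → quotient 2, remainder 6
307 ÷ 6 → quotient 51, remainder 1
6 ÷ 1 → quotient 6, remainder 0

[-7; 13, 5, 1, 4, 2, 51, 6]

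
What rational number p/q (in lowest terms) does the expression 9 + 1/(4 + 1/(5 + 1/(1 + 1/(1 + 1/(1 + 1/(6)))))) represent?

4361/472

a_0 = 9: 9/1
a_1 = 4: 37/4
a_2 = 5: 194/21
a_3 = 1: 231/25
a_4 = 1: 425/46
a_5 = 1: 656/71
a_6 = 6: 4361/472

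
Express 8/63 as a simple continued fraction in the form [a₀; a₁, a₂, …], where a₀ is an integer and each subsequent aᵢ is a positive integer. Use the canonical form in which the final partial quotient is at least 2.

[0; 7, 1, 7]

Run the Euclidean algorithm, recording each quotient:
⌊8/63⌋ = 0, remainder 8
⌊63/8⌋ = 7, remainder 7
⌊8/7⌋ = 1, remainder 1
⌊7/1⌋ = 7, remainder 0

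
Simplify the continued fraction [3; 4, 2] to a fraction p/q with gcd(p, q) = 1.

Starting at the tail and folding back:
Start with 2.
4 + 1/(2/1) = 4 + 1/2 = 9/2
3 + 1/(9/2) = 3 + 2/9 = 29/9

29/9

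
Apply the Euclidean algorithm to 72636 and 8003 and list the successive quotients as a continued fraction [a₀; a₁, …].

72636 = 9·8003 + 609, so a_0 = 9
8003 = 13·609 + 86, so a_1 = 13
609 = 7·86 + 7, so a_2 = 7
86 = 12·7 + 2, so a_3 = 12
7 = 3·2 + 1, so a_4 = 3
2 = 2·1 + 0, so a_5 = 2

[9; 13, 7, 12, 3, 2]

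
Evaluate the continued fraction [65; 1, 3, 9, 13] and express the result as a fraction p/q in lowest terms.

31892/485

Work from the innermost term outward:
Start with 13.
9 + 1/(13/1) = 9 + 1/13 = 118/13
3 + 1/(118/13) = 3 + 13/118 = 367/118
1 + 1/(367/118) = 1 + 118/367 = 485/367
65 + 1/(485/367) = 65 + 367/485 = 31892/485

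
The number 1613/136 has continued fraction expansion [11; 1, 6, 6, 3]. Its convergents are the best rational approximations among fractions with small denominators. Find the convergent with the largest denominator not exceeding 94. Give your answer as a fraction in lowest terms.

a_0 = 11: 11/1  (≤ bound)
a_1 = 1: 12/1  (≤ bound)
a_2 = 6: 83/7  (≤ bound)
a_3 = 6: 510/43  (≤ bound)
a_4 = 3: 1613/136  (> 94, stop)

510/43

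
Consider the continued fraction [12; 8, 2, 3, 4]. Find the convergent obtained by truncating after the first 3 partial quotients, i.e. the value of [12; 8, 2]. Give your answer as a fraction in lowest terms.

206/17

Start with 2.
8 + 1/(2/1) = 8 + 1/2 = 17/2
12 + 1/(17/2) = 12 + 2/17 = 206/17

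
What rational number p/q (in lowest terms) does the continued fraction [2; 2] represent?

5/2

Work from the innermost term outward:
Start with 2.
2 + 1/(2/1) = 2 + 1/2 = 5/2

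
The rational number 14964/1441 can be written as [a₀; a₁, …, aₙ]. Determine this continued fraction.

Repeatedly divide and take the remainder:
14964 ÷ 1441 → quotient 10, remainder 554
1441 ÷ 554 → quotient 2, remainder 333
554 ÷ 333 → quotient 1, remainder 221
333 ÷ 221 → quotient 1, remainder 112
221 ÷ 112 → quotient 1, remainder 109
112 ÷ 109 → quotient 1, remainder 3
109 ÷ 3 → quotient 36, remainder 1
3 ÷ 1 → quotient 3, remainder 0

[10; 2, 1, 1, 1, 1, 36, 3]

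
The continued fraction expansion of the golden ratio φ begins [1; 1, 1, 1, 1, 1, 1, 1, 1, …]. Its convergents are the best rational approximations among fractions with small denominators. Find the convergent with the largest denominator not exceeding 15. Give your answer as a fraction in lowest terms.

21/13

List convergents until the denominator exceeds the bound:
a_0 = 1: 1/1  (≤ bound)
a_1 = 1: 2/1  (≤ bound)
a_2 = 1: 3/2  (≤ bound)
a_3 = 1: 5/3  (≤ bound)
a_4 = 1: 8/5  (≤ bound)
a_5 = 1: 13/8  (≤ bound)
a_6 = 1: 21/13  (≤ bound)
a_7 = 1: 34/21  (> 15, stop)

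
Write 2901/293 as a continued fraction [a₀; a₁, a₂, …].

[9; 1, 9, 9, 1, 2]

Repeatedly divide and take the remainder:
2901 ÷ 293 → quotient 9, remainder 264
293 ÷ 264 → quotient 1, remainder 29
264 ÷ 29 → quotient 9, remainder 3
29 ÷ 3 → quotient 9, remainder 2
3 ÷ 2 → quotient 1, remainder 1
2 ÷ 1 → quotient 2, remainder 0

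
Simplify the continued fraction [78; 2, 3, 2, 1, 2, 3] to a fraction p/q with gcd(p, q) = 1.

Compute successive convergents:
a_0 = 78: 78/1
a_1 = 2: 157/2
a_2 = 3: 549/7
a_3 = 2: 1255/16
a_4 = 1: 1804/23
a_5 = 2: 4863/62
a_6 = 3: 16393/209

16393/209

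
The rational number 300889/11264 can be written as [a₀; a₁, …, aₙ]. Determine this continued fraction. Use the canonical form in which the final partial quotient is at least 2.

⌊300889/11264⌋ = 26, remainder 8025
⌊11264/8025⌋ = 1, remainder 3239
⌊8025/3239⌋ = 2, remainder 1547
⌊3239/1547⌋ = 2, remainder 145
⌊1547/145⌋ = 10, remainder 97
⌊145/97⌋ = 1, remainder 48
⌊97/48⌋ = 2, remainder 1
⌊48/1⌋ = 48, remainder 0

[26; 1, 2, 2, 10, 1, 2, 48]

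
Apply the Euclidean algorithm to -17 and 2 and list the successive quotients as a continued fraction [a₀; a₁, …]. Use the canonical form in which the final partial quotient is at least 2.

-17 ÷ 2 → quotient -9, remainder 1
2 ÷ 1 → quotient 2, remainder 0

[-9; 2]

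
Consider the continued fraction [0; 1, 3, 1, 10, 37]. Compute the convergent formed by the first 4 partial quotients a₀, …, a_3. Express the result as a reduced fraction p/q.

Use the convergent recurrence hₖ = aₖ·hₖ₋₁ + hₖ₋₂ (and likewise for the denominators kₖ):
a_0 = 0: 0/1
a_1 = 1: 1/1
a_2 = 3: 3/4
a_3 = 1: 4/5

4/5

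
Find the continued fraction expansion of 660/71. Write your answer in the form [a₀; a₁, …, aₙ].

[9; 3, 2, 1, 1, 1, 2]

⌊660/71⌋ = 9, remainder 21
⌊71/21⌋ = 3, remainder 8
⌊21/8⌋ = 2, remainder 5
⌊8/5⌋ = 1, remainder 3
⌊5/3⌋ = 1, remainder 2
⌊3/2⌋ = 1, remainder 1
⌊2/1⌋ = 2, remainder 0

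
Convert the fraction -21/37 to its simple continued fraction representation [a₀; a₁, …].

-21 ÷ 37 → quotient -1, remainder 16
37 ÷ 16 → quotient 2, remainder 5
16 ÷ 5 → quotient 3, remainder 1
5 ÷ 1 → quotient 5, remainder 0

[-1; 2, 3, 5]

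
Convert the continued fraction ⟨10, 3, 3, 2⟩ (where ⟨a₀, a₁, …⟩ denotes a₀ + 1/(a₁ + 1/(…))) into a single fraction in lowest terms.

237/23

a_0 = 10: 10/1
a_1 = 3: 31/3
a_2 = 3: 103/10
a_3 = 2: 237/23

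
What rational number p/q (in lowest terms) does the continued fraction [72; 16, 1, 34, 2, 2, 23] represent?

a_0 = 72: 72/1
a_1 = 16: 1153/16
a_2 = 1: 1225/17
a_3 = 34: 42803/594
a_4 = 2: 86831/1205
a_5 = 2: 216465/3004
a_6 = 23: 5065526/70297

5065526/70297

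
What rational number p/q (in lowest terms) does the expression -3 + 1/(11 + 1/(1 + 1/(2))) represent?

-102/35

a_0 = -3: -3/1
a_1 = 11: -32/11
a_2 = 1: -35/12
a_3 = 2: -102/35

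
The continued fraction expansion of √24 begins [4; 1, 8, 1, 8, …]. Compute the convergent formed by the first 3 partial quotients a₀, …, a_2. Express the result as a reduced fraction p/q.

44/9

Build up convergents one term at a time:
a_0 = 4: 4/1
a_1 = 1: 5/1
a_2 = 8: 44/9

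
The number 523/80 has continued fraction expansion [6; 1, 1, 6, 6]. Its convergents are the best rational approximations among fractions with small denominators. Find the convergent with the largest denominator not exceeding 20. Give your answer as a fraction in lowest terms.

List convergents until the denominator exceeds the bound:
a_0 = 6: 6/1  (≤ bound)
a_1 = 1: 7/1  (≤ bound)
a_2 = 1: 13/2  (≤ bound)
a_3 = 6: 85/13  (≤ bound)
a_4 = 6: 523/80  (> 20, stop)

85/13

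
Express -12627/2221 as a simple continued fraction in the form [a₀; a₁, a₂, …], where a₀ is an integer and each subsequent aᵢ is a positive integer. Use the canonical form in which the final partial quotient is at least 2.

-12627 ÷ 2221 → quotient -6, remainder 699
2221 ÷ 699 → quotient 3, remainder 124
699 ÷ 124 → quotient 5, remainder 79
124 ÷ 79 → quotient 1, remainder 45
79 ÷ 45 → quotient 1, remainder 34
45 ÷ 34 → quotient 1, remainder 11
34 ÷ 11 → quotient 3, remainder 1
11 ÷ 1 → quotient 11, remainder 0

[-6; 3, 5, 1, 1, 1, 3, 11]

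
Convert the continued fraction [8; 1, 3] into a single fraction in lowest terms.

Start with 3.
1 + 1/(3/1) = 1 + 1/3 = 4/3
8 + 1/(4/3) = 8 + 3/4 = 35/4

35/4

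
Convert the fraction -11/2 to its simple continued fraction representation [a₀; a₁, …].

[-6; 2]

Run the Euclidean algorithm, recording each quotient:
⌊-11/2⌋ = -6, remainder 1
⌊2/1⌋ = 2, remainder 0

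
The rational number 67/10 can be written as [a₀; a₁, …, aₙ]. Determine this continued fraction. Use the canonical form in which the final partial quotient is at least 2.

[6; 1, 2, 3]

67 ÷ 10 → quotient 6, remainder 7
10 ÷ 7 → quotient 1, remainder 3
7 ÷ 3 → quotient 2, remainder 1
3 ÷ 1 → quotient 3, remainder 0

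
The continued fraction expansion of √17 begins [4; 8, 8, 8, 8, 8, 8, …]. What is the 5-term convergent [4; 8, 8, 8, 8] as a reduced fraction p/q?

17684/4289

Start with 8.
8 + 1/(8/1) = 8 + 1/8 = 65/8
8 + 1/(65/8) = 8 + 8/65 = 528/65
8 + 1/(528/65) = 8 + 65/528 = 4289/528
4 + 1/(4289/528) = 4 + 528/4289 = 17684/4289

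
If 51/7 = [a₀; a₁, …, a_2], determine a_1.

3

Run the Euclidean algorithm, recording each quotient:
51 = 7·7 + 2, so a_0 = 7
7 = 3·2 + 1, so a_1 = 3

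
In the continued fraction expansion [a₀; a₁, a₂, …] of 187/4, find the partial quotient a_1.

1

187 ÷ 4 → quotient 46, remainder 3
4 ÷ 3 → quotient 1, remainder 1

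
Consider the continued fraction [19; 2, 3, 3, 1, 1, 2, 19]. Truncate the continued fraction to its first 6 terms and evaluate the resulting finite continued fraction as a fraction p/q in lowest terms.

Compute successive convergents:
a_0 = 19: 19/1
a_1 = 2: 39/2
a_2 = 3: 136/7
a_3 = 3: 447/23
a_4 = 1: 583/30
a_5 = 1: 1030/53

1030/53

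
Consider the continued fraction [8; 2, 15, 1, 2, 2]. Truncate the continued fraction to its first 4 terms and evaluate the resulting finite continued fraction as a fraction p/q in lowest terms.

280/33

Collapse the nested fraction from the inside out:
Start with 1.
15 + 1/(1/1) = 15 + 1/1 = 16/1
2 + 1/(16/1) = 2 + 1/16 = 33/16
8 + 1/(33/16) = 8 + 16/33 = 280/33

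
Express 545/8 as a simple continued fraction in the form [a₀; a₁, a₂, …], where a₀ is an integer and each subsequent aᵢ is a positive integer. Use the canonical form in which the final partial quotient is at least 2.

⌊545/8⌋ = 68, remainder 1
⌊8/1⌋ = 8, remainder 0

[68; 8]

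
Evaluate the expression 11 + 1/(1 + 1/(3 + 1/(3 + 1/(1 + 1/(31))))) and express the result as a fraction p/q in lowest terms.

6353/540

Start with 31.
1 + 1/(31/1) = 1 + 1/31 = 32/31
3 + 1/(32/31) = 3 + 31/32 = 127/32
3 + 1/(127/32) = 3 + 32/127 = 413/127
1 + 1/(413/127) = 1 + 127/413 = 540/413
11 + 1/(540/413) = 11 + 413/540 = 6353/540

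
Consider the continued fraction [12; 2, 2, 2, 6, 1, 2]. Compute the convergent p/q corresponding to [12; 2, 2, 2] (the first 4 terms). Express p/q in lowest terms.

149/12

Start with 2.
2 + 1/(2/1) = 2 + 1/2 = 5/2
2 + 1/(5/2) = 2 + 2/5 = 12/5
12 + 1/(12/5) = 12 + 5/12 = 149/12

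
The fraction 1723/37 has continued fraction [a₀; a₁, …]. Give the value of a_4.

⌊1723/37⌋ = 46, remainder 21
⌊37/21⌋ = 1, remainder 16
⌊21/16⌋ = 1, remainder 5
⌊16/5⌋ = 3, remainder 1
⌊5/1⌋ = 5, remainder 0

5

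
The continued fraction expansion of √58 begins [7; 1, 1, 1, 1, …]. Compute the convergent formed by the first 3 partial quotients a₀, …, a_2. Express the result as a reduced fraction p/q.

15/2

a_0 = 7: 7/1
a_1 = 1: 8/1
a_2 = 1: 15/2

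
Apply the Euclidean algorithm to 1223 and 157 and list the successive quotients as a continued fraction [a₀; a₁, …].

[7; 1, 3, 1, 3, 8]

Apply division with remainder until the remainder is 0:
1223 ÷ 157 → quotient 7, remainder 124
157 ÷ 124 → quotient 1, remainder 33
124 ÷ 33 → quotient 3, remainder 25
33 ÷ 25 → quotient 1, remainder 8
25 ÷ 8 → quotient 3, remainder 1
8 ÷ 1 → quotient 8, remainder 0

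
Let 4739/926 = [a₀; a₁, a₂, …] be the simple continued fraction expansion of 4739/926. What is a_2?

Run the Euclidean algorithm, recording each quotient:
4739 ÷ 926 → quotient 5, remainder 109
926 ÷ 109 → quotient 8, remainder 54
109 ÷ 54 → quotient 2, remainder 1

2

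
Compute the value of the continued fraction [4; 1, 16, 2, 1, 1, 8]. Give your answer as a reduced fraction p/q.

3697/748

a_0 = 4: 4/1
a_1 = 1: 5/1
a_2 = 16: 84/17
a_3 = 2: 173/35
a_4 = 1: 257/52
a_5 = 1: 430/87
a_6 = 8: 3697/748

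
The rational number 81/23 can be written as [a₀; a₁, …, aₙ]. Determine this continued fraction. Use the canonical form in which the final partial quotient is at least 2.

Run the Euclidean algorithm, recording each quotient:
81 ÷ 23 → quotient 3, remainder 12
23 ÷ 12 → quotient 1, remainder 11
12 ÷ 11 → quotient 1, remainder 1
11 ÷ 1 → quotient 11, remainder 0

[3; 1, 1, 11]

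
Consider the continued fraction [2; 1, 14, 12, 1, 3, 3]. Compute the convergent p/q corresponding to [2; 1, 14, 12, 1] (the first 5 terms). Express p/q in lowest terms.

575/196

Start with 1.
12 + 1/(1/1) = 12 + 1/1 = 13/1
14 + 1/(13/1) = 14 + 1/13 = 183/13
1 + 1/(183/13) = 1 + 13/183 = 196/183
2 + 1/(196/183) = 2 + 183/196 = 575/196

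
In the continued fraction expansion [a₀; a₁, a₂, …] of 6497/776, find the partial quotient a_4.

6497 = 8·776 + 289, so a_0 = 8
776 = 2·289 + 198, so a_1 = 2
289 = 1·198 + 91, so a_2 = 1
198 = 2·91 + 16, so a_3 = 2
91 = 5·16 + 11, so a_4 = 5

5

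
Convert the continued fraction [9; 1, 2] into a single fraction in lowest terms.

a_0 = 9: 9/1
a_1 = 1: 10/1
a_2 = 2: 29/3

29/3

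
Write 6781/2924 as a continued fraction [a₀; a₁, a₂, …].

[2; 3, 7, 2, 6, 2, 4]

6781 = 2·2924 + 933, so a_0 = 2
2924 = 3·933 + 125, so a_1 = 3
933 = 7·125 + 58, so a_2 = 7
125 = 2·58 + 9, so a_3 = 2
58 = 6·9 + 4, so a_4 = 6
9 = 2·4 + 1, so a_5 = 2
4 = 4·1 + 0, so a_6 = 4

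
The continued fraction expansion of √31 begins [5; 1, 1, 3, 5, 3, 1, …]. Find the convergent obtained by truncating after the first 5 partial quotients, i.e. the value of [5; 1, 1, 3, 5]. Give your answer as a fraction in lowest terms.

206/37

a_0 = 5: 5/1
a_1 = 1: 6/1
a_2 = 1: 11/2
a_3 = 3: 39/7
a_4 = 5: 206/37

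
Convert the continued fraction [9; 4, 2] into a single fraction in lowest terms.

Start with 2.
4 + 1/(2/1) = 4 + 1/2 = 9/2
9 + 1/(9/2) = 9 + 2/9 = 83/9

83/9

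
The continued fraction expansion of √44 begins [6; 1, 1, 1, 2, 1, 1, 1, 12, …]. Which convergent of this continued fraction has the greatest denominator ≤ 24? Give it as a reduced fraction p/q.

126/19

List convergents until the denominator exceeds the bound:
a_0 = 6: 6/1  (≤ bound)
a_1 = 1: 7/1  (≤ bound)
a_2 = 1: 13/2  (≤ bound)
a_3 = 1: 20/3  (≤ bound)
a_4 = 2: 53/8  (≤ bound)
a_5 = 1: 73/11  (≤ bound)
a_6 = 1: 126/19  (≤ bound)
a_7 = 1: 199/30  (> 24, stop)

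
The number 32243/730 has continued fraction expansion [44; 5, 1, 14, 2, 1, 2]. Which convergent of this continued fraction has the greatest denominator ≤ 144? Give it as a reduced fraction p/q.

List convergents until the denominator exceeds the bound:
a_0 = 44: 44/1  (≤ bound)
a_1 = 5: 221/5  (≤ bound)
a_2 = 1: 265/6  (≤ bound)
a_3 = 14: 3931/89  (≤ bound)
a_4 = 2: 8127/184  (> 144, stop)

3931/89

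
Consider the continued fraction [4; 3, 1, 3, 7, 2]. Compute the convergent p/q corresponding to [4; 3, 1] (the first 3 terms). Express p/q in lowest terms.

17/4

Work from the innermost term outward:
Start with 1.
3 + 1/(1/1) = 3 + 1/1 = 4/1
4 + 1/(4/1) = 4 + 1/4 = 17/4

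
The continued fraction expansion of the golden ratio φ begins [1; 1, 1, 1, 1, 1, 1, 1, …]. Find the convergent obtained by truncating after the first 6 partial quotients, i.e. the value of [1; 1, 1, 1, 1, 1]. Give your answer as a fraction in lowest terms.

Use the convergent recurrence hₖ = aₖ·hₖ₋₁ + hₖ₋₂ (and likewise for the denominators kₖ):
a_0 = 1: 1/1
a_1 = 1: 2/1
a_2 = 1: 3/2
a_3 = 1: 5/3
a_4 = 1: 8/5
a_5 = 1: 13/8

13/8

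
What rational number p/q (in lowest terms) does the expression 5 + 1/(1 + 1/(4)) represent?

29/5

Collapse the nested fraction from the inside out:
Start with 4.
1 + 1/(4/1) = 1 + 1/4 = 5/4
5 + 1/(5/4) = 5 + 4/5 = 29/5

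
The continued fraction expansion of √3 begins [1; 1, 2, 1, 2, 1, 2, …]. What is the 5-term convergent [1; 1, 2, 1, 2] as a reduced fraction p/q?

Use the convergent recurrence hₖ = aₖ·hₖ₋₁ + hₖ₋₂ (and likewise for the denominators kₖ):
a_0 = 1: 1/1
a_1 = 1: 2/1
a_2 = 2: 5/3
a_3 = 1: 7/4
a_4 = 2: 19/11

19/11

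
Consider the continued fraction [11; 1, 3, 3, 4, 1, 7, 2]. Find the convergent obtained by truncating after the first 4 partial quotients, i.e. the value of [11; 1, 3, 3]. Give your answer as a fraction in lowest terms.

Start with 3.
3 + 1/(3/1) = 3 + 1/3 = 10/3
1 + 1/(10/3) = 1 + 3/10 = 13/10
11 + 1/(13/10) = 11 + 10/13 = 153/13

153/13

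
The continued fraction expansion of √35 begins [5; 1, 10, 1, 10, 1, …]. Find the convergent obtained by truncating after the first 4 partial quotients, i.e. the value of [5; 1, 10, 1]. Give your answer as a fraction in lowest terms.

a_0 = 5: 5/1
a_1 = 1: 6/1
a_2 = 10: 65/11
a_3 = 1: 71/12

71/12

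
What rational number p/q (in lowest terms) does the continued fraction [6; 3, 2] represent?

Collapse the nested fraction from the inside out:
Start with 2.
3 + 1/(2/1) = 3 + 1/2 = 7/2
6 + 1/(7/2) = 6 + 2/7 = 44/7

44/7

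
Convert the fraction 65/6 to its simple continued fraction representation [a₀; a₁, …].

[10; 1, 5]

⌊65/6⌋ = 10, remainder 5
⌊6/5⌋ = 1, remainder 1
⌊5/1⌋ = 5, remainder 0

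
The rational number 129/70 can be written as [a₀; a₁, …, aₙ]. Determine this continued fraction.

129 ÷ 70 → quotient 1, remainder 59
70 ÷ 59 → quotient 1, remainder 11
59 ÷ 11 → quotient 5, remainder 4
11 ÷ 4 → quotient 2, remainder 3
4 ÷ 3 → quotient 1, remainder 1
3 ÷ 1 → quotient 3, remainder 0

[1; 1, 5, 2, 1, 3]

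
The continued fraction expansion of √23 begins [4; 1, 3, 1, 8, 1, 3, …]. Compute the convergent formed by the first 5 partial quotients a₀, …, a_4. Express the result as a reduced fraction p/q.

Starting at the tail and folding back:
Start with 8.
1 + 1/(8/1) = 1 + 1/8 = 9/8
3 + 1/(9/8) = 3 + 8/9 = 35/9
1 + 1/(35/9) = 1 + 9/35 = 44/35
4 + 1/(44/35) = 4 + 35/44 = 211/44

211/44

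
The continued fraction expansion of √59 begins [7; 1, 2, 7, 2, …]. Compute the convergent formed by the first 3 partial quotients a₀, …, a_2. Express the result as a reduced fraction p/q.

Work from the innermost term outward:
Start with 2.
1 + 1/(2/1) = 1 + 1/2 = 3/2
7 + 1/(3/2) = 7 + 2/3 = 23/3

23/3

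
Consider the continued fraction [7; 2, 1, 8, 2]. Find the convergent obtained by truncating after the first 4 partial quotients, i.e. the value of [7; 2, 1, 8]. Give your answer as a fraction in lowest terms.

191/26

a_0 = 7: 7/1
a_1 = 2: 15/2
a_2 = 1: 22/3
a_3 = 8: 191/26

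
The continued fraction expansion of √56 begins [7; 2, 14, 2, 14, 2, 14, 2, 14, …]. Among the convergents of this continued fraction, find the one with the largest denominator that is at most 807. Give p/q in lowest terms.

449/60

a_0 = 7: 7/1  (≤ bound)
a_1 = 2: 15/2  (≤ bound)
a_2 = 14: 217/29  (≤ bound)
a_3 = 2: 449/60  (≤ bound)
a_4 = 14: 6503/869  (> 807, stop)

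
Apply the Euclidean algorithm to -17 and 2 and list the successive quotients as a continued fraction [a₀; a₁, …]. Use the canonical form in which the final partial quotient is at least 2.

-17 ÷ 2 → quotient -9, remainder 1
2 ÷ 1 → quotient 2, remainder 0

[-9; 2]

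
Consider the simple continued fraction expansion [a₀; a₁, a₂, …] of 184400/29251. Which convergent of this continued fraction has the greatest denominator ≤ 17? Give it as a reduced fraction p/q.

a_0 = 6: 6/1  (≤ bound)
a_1 = 3: 19/3  (≤ bound)
a_2 = 3: 63/10  (≤ bound)
a_3 = 2: 145/23  (> 17, stop)

63/10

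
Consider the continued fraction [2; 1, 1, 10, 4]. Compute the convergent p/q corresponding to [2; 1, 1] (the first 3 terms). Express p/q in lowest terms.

a_0 = 2: 2/1
a_1 = 1: 3/1
a_2 = 1: 5/2

5/2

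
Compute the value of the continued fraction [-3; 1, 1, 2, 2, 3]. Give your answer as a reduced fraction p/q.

-99/41

Use the convergent recurrence hₖ = aₖ·hₖ₋₁ + hₖ₋₂ (and likewise for the denominators kₖ):
a_0 = -3: -3/1
a_1 = 1: -2/1
a_2 = 1: -5/2
a_3 = 2: -12/5
a_4 = 2: -29/12
a_5 = 3: -99/41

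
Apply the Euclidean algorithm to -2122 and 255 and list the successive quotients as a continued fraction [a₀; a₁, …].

⌊-2122/255⌋ = -9, remainder 173
⌊255/173⌋ = 1, remainder 82
⌊173/82⌋ = 2, remainder 9
⌊82/9⌋ = 9, remainder 1
⌊9/1⌋ = 9, remainder 0

[-9; 1, 2, 9, 9]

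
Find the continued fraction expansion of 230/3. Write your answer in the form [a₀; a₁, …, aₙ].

[76; 1, 2]

Repeatedly divide and take the remainder:
230 = 76·3 + 2, so a_0 = 76
3 = 1·2 + 1, so a_1 = 1
2 = 2·1 + 0, so a_2 = 2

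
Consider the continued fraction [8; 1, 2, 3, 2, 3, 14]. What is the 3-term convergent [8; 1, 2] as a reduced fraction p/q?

Start with 2.
1 + 1/(2/1) = 1 + 1/2 = 3/2
8 + 1/(3/2) = 8 + 2/3 = 26/3

26/3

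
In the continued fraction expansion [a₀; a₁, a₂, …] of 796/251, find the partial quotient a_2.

1

Apply division with remainder until the remainder is 0:
⌊796/251⌋ = 3, remainder 43
⌊251/43⌋ = 5, remainder 36
⌊43/36⌋ = 1, remainder 7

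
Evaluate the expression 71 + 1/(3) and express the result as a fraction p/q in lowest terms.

214/3

a_0 = 71: 71/1
a_1 = 3: 214/3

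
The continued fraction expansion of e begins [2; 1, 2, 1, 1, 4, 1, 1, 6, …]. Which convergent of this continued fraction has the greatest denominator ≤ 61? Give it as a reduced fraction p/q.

106/39

a_0 = 2: 2/1  (≤ bound)
a_1 = 1: 3/1  (≤ bound)
a_2 = 2: 8/3  (≤ bound)
a_3 = 1: 11/4  (≤ bound)
a_4 = 1: 19/7  (≤ bound)
a_5 = 4: 87/32  (≤ bound)
a_6 = 1: 106/39  (≤ bound)
a_7 = 1: 193/71  (> 61, stop)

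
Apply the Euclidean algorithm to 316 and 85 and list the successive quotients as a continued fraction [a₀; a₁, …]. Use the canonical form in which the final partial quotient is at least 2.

[3; 1, 2, 1, 1, 5, 2]

Run the Euclidean algorithm, recording each quotient:
316 = 3·85 + 61, so a_0 = 3
85 = 1·61 + 24, so a_1 = 1
61 = 2·24 + 13, so a_2 = 2
24 = 1·13 + 11, so a_3 = 1
13 = 1·11 + 2, so a_4 = 1
11 = 5·2 + 1, so a_5 = 5
2 = 2·1 + 0, so a_6 = 2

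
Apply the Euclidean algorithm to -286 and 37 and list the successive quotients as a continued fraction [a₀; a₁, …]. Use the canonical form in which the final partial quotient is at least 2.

[-8; 3, 1, 2, 3]

-286 ÷ 37 → quotient -8, remainder 10
37 ÷ 10 → quotient 3, remainder 7
10 ÷ 7 → quotient 1, remainder 3
7 ÷ 3 → quotient 2, remainder 1
3 ÷ 1 → quotient 3, remainder 0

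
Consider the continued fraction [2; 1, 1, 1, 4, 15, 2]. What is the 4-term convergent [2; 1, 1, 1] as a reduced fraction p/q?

8/3

Start with 1.
1 + 1/(1/1) = 1 + 1/1 = 2/1
1 + 1/(2/1) = 1 + 1/2 = 3/2
2 + 1/(3/2) = 2 + 2/3 = 8/3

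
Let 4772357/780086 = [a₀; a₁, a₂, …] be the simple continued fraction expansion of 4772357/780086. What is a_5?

4772357 = 6·780086 + 91841, so a_0 = 6
780086 = 8·91841 + 45358, so a_1 = 8
91841 = 2·45358 + 1125, so a_2 = 2
45358 = 40·1125 + 358, so a_3 = 40
1125 = 3·358 + 51, so a_4 = 3
358 = 7·51 + 1, so a_5 = 7

7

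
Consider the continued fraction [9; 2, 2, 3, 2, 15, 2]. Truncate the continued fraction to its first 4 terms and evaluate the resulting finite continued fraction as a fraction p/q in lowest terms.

a_0 = 9: 9/1
a_1 = 2: 19/2
a_2 = 2: 47/5
a_3 = 3: 160/17

160/17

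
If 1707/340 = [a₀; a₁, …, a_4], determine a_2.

Apply division with remainder until the remainder is 0:
1707 = 5·340 + 7, so a_0 = 5
340 = 48·7 + 4, so a_1 = 48
7 = 1·4 + 3, so a_2 = 1

1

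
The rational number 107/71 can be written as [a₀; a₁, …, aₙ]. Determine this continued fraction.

Repeatedly divide and take the remainder:
107 ÷ 71 → quotient 1, remainder 36
71 ÷ 36 → quotient 1, remainder 35
36 ÷ 35 → quotient 1, remainder 1
35 ÷ 1 → quotient 35, remainder 0

[1; 1, 1, 35]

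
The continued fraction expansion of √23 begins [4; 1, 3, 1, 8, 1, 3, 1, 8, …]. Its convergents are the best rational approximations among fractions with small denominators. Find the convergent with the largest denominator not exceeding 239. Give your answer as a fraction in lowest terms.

916/191

List convergents until the denominator exceeds the bound:
a_0 = 4: 4/1  (≤ bound)
a_1 = 1: 5/1  (≤ bound)
a_2 = 3: 19/4  (≤ bound)
a_3 = 1: 24/5  (≤ bound)
a_4 = 8: 211/44  (≤ bound)
a_5 = 1: 235/49  (≤ bound)
a_6 = 3: 916/191  (≤ bound)
a_7 = 1: 1151/240  (> 239, stop)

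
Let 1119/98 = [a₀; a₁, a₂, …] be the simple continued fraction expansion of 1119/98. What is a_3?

1

⌊1119/98⌋ = 11, remainder 41
⌊98/41⌋ = 2, remainder 16
⌊41/16⌋ = 2, remainder 9
⌊16/9⌋ = 1, remainder 7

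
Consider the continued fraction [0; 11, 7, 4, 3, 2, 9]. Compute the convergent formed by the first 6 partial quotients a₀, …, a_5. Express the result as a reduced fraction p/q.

217/2417

Work from the innermost term outward:
Start with 2.
3 + 1/(2/1) = 3 + 1/2 = 7/2
4 + 1/(7/2) = 4 + 2/7 = 30/7
7 + 1/(30/7) = 7 + 7/30 = 217/30
11 + 1/(217/30) = 11 + 30/217 = 2417/217
0 + 1/(2417/217) = 0 + 217/2417 = 217/2417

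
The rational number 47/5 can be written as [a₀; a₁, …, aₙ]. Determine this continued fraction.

⌊47/5⌋ = 9, remainder 2
⌊5/2⌋ = 2, remainder 1
⌊2/1⌋ = 2, remainder 0

[9; 2, 2]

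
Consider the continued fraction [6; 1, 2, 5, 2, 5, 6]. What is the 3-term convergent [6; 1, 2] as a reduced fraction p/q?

20/3

Build up convergents one term at a time:
a_0 = 6: 6/1
a_1 = 1: 7/1
a_2 = 2: 20/3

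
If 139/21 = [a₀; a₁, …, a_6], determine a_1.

139 ÷ 21 → quotient 6, remainder 13
21 ÷ 13 → quotient 1, remainder 8

1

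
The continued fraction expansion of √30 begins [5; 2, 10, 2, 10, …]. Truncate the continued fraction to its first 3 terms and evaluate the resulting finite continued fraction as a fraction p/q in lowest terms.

Build up convergents one term at a time:
a_0 = 5: 5/1
a_1 = 2: 11/2
a_2 = 10: 115/21

115/21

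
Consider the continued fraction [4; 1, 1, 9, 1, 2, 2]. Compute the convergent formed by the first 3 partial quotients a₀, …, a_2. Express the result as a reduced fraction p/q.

9/2

a_0 = 4: 4/1
a_1 = 1: 5/1
a_2 = 1: 9/2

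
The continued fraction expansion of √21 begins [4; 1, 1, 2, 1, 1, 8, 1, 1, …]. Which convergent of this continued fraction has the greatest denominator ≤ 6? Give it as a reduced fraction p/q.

23/5

List convergents until the denominator exceeds the bound:
a_0 = 4: 4/1  (≤ bound)
a_1 = 1: 5/1  (≤ bound)
a_2 = 1: 9/2  (≤ bound)
a_3 = 2: 23/5  (≤ bound)
a_4 = 1: 32/7  (> 6, stop)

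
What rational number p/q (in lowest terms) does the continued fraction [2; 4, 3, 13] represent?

386/173

Build up convergents one term at a time:
a_0 = 2: 2/1
a_1 = 4: 9/4
a_2 = 3: 29/13
a_3 = 13: 386/173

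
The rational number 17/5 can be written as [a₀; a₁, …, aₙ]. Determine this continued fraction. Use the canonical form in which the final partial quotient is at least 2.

⌊17/5⌋ = 3, remainder 2
⌊5/2⌋ = 2, remainder 1
⌊2/1⌋ = 2, remainder 0

[3; 2, 2]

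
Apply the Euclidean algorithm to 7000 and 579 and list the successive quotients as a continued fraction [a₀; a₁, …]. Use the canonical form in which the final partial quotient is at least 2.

[12; 11, 7, 2, 3]

Run the Euclidean algorithm, recording each quotient:
7000 ÷ 579 → quotient 12, remainder 52
579 ÷ 52 → quotient 11, remainder 7
52 ÷ 7 → quotient 7, remainder 3
7 ÷ 3 → quotient 2, remainder 1
3 ÷ 1 → quotient 3, remainder 0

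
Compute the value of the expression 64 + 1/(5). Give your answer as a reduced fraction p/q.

Use the convergent recurrence hₖ = aₖ·hₖ₋₁ + hₖ₋₂ (and likewise for the denominators kₖ):
a_0 = 64: 64/1
a_1 = 5: 321/5

321/5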